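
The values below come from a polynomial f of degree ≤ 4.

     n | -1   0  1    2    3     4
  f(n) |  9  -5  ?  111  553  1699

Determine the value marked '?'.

On equispaced nodes a degree-4 polynomial has vanishing fifth forward difference, so
  - f(-1) + 5·f(0) - 10·f(1) + 10·f(2) - 5·f(3) + f(4) = 0.
Substituting the known values and solving for f(1):
  -10·f(1) = -10
  f(1) = 1.

1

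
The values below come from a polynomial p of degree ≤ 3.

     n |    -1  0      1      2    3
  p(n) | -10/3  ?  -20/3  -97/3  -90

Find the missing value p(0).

-1

On equispaced nodes a degree-3 polynomial has vanishing fourth forward difference, so
  p(-1) - 4·p(0) + 6·p(1) - 4·p(2) + p(3) = 0.
Substituting the known values and solving for p(0):
  -4·p(0) = 4
  p(0) = -1.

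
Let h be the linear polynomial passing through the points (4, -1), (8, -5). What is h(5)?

Using the Lagrange interpolation formula with nodes 4, 8:
  L_0(u) = (u - 8) / -4
  L_1(u) = (u - 4) / 4
Then h(u) = -1·L_0(u) - 5·L_1(u).
Expanding and collecting terms gives h(u) = -u + 3.
Evaluating at u = 5: h(5) = -2.

-2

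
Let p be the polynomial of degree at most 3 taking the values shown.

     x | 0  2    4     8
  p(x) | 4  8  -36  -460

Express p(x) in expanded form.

p(x) = -x^3 + 6x + 4

Write p(x) = ax^3 + bx^2 + cx + d. Substituting each data point gives a linear system:
  d = 4
  8a + 4b + 2c + d = 8
  64a + 16b + 4c + d = -36
  512a + 64b + 8c + d = -460
Solving the system yields a = -1, b = 0, c = 6, d = 4.
So p(x) = -x^3 + 6x + 4.
Check: p(4) = -36. ✓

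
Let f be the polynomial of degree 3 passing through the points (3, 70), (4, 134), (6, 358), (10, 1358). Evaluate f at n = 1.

8

Using the Lagrange interpolation formula with nodes 3, 4, 6, 10:
  L_0(n) = (n - 4)(n - 6)(n - 10) / -21
  L_1(n) = (n - 3)(n - 6)(n - 10) / 12
  L_2(n) = (n - 3)(n - 4)(n - 10) / -24
  L_3(n) = (n - 3)(n - 4)(n - 6) / 168
Then f(n) = 70·L_0(n) + 134·L_1(n) + 358·L_2(n) + 1358·L_3(n).
Expanding and collecting terms gives f(n) = n^3 + 3n^2 + 6n - 2.
Evaluating at n = 1: f(1) = 8.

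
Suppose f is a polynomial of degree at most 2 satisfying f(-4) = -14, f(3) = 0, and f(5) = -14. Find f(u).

f(u) = -u^2 + u + 6

Write f(u) = au^2 + bu + c. Substituting each data point gives a linear system:
  16a - 4b + c = -14
  9a + 3b + c = 0
  25a + 5b + c = -14
Solving the system yields a = -1, b = 1, c = 6.
So f(u) = -u^2 + u + 6.
Check: f(5) = -14. ✓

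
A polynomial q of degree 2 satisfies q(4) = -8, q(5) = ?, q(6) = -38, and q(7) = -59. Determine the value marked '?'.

-21

On equispaced nodes a degree-2 polynomial has vanishing third forward difference, so
  - q(4) + 3·q(5) - 3·q(6) + q(7) = 0.
Substituting the known values and solving for q(5):
  3·q(5) = -63
  q(5) = -21.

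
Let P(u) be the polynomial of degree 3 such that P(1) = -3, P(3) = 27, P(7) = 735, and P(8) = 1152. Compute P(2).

0

Using the Lagrange interpolation formula with nodes 1, 3, 7, 8:
  L_0(u) = (u - 3)(u - 7)(u - 8) / -84
  L_1(u) = (u - 1)(u - 7)(u - 8) / 40
  L_2(u) = (u - 1)(u - 3)(u - 8) / -24
  L_3(u) = (u - 1)(u - 3)(u - 7) / 35
Then P(u) = -3·L_0(u) + 27·L_1(u) + 735·L_2(u) + 1152·L_3(u).
Expanding and collecting terms gives P(u) = 3u³ - 6u².
Evaluating at u = 2: P(2) = 0.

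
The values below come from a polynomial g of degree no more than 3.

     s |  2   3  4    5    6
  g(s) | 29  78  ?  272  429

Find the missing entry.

On equispaced nodes a degree-3 polynomial has vanishing fourth forward difference, so
  g(2) - 4·g(3) + 6·g(4) - 4·g(5) + g(6) = 0.
Substituting the known values and solving for g(4):
  6·g(4) = 942
  g(4) = 157.

157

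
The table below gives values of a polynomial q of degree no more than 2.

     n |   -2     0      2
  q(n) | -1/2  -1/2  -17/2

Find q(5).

Write q(n) = an^2 + bn + c. Substituting each data point gives a linear system:
  4a - 2b + c = -1/2
  c = -1/2
  4a + 2b + c = -17/2
Solving the system yields a = -1, b = -2, c = -1/2.
So q(n) = -n² - 2n - 1/2.
Then q(5) = -71/2.

-71/2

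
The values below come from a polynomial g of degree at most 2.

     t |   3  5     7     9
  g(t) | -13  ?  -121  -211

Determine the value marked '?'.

On equispaced nodes a degree-2 polynomial has vanishing third forward difference, so
  - g(3) + 3·g(5) - 3·g(7) + g(9) = 0.
Substituting the known values and solving for g(5):
  3·g(5) = -165
  g(5) = -55.

-55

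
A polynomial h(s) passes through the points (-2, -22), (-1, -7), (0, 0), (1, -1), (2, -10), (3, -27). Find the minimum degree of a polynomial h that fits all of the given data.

2

Forward differences of the values at s = -2, -1, 0, 1, 2, 3:
  h  : -22  -7  0  -1  -10  -27
  Δ  : 15  7  -1  -9  -17
  Δ^2: -8  -8  -8  -8
  Δ^3: 0  0  0
  Δ^4: 0  0
  Δ^5: 0
The second differences are constant (-8) and nonzero, while all higher differences vanish, so the minimal degree is 2.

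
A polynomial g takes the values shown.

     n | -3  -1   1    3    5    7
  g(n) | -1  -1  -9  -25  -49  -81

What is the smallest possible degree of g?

Forward differences of the values at n = -3, -1, 1, 3, 5, 7:
  g  : -1  -1  -9  -25  -49  -81
  Δ  : 0  -8  -16  -24  -32
  Δ^2: -8  -8  -8  -8
  Δ^3: 0  0  0
  Δ^4: 0  0
  Δ^5: 0
The second differences are constant (-8) and nonzero, while all higher differences vanish, so the minimal degree is 2.

2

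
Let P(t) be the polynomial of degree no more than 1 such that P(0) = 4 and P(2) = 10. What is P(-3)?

Using the Lagrange interpolation formula with nodes 0, 2:
  L_0(t) = (t - 2) / -2
  L_1(t) = t / 2
Then P(t) = 4·L_0(t) + 10·L_1(t).
Expanding and collecting terms gives P(t) = 3t + 4.
Evaluating at t = -3: P(-3) = -5.

-5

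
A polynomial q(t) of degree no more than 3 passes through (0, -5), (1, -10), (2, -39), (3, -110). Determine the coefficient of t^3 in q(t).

-3

Write q(t) = at^3 + bt^2 + ct + d. Substituting each data point gives a linear system:
  d = -5
  a + b + c + d = -10
  8a + 4b + 2c + d = -39
  27a + 9b + 3c + d = -110
Solving the system yields a = -3, b = -3, c = 1, d = -5.
So q(t) = -3t^3 - 3t^2 + t - 5.
The leading coefficient is -3.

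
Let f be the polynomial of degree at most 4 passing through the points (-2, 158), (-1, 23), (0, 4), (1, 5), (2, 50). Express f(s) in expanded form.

Write f(s) = as^4 + bs^3 + cs^2 + ds + e. Substituting each data point gives a linear system:
  16a - 8b + 4c - 2d + e = 158
  a - b + c - d + e = 23
  e = 4
  a + b + c + d + e = 5
  16a + 8b + 4c + 2d + e = 50
Solving the system yields a = 5, b = -6, c = 5, d = -3, e = 4.
So f(s) = 5s^4 - 6s^3 + 5s^2 - 3s + 4.
Check: f(-1) = 23. ✓

f(s) = 5s^4 - 6s^3 + 5s^2 - 3s + 4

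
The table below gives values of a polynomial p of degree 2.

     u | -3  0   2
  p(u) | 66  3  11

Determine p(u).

p(u) = 5u^2 - 6u + 3

Using the Lagrange interpolation formula with nodes -3, 0, 2:
  L_0(u) = u(u - 2) / 15
  L_1(u) = (u + 3)(u - 2) / -6
  L_2(u) = (u + 3)u / 10
Then p(u) = 66·L_0(u) + 3·L_1(u) + 11·L_2(u).
Expanding and collecting terms gives p(u) = 5u² - 6u + 3.
Check: p(-3) = 66. ✓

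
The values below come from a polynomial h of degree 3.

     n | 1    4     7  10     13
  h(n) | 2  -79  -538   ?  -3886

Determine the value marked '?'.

-1699

On equispaced nodes a degree-3 polynomial has vanishing fourth forward difference, so
  h(1) - 4·h(4) + 6·h(7) - 4·h(10) + h(13) = 0.
Substituting the known values and solving for h(10):
  -4·h(10) = 6796
  h(10) = -1699.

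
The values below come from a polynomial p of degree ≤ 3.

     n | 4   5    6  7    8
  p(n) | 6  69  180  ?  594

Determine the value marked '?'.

On equispaced nodes a degree-3 polynomial has vanishing fourth forward difference, so
  p(4) - 4·p(5) + 6·p(6) - 4·p(7) + p(8) = 0.
Substituting the known values and solving for p(7):
  -4·p(7) = -1404
  p(7) = 351.

351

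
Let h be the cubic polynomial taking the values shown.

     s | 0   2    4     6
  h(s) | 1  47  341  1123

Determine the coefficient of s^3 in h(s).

Write h(s) = as^3 + bs^2 + cs + d. Substituting each data point gives a linear system:
  d = 1
  8a + 4b + 2c + d = 47
  64a + 16b + 4c + d = 341
  216a + 36b + 6c + d = 1123
Solving the system yields a = 5, b = 1, c = 1, d = 1.
So h(s) = 5s^3 + s^2 + s + 1.
The leading coefficient is 5.

5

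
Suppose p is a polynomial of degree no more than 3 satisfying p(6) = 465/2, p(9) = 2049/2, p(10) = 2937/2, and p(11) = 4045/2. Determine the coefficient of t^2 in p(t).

Write p(t) = at^3 + bt^2 + ct + d. Substituting each data point gives a linear system:
  216a + 36b + 6c + d = 465/2
  729a + 81b + 9c + d = 2049/2
  1000a + 100b + 10c + d = 2937/2
  1331a + 121b + 11c + d = 4045/2
Solving the system yields a = 2, b = -5, c = -3, d = -3/2.
So p(t) = 2t^3 - 5t^2 - 3t - 3/2.
The coefficient of t^2 is -5.

-5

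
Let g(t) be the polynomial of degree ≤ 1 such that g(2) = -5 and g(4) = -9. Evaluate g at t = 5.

-11

Using the Lagrange interpolation formula with nodes 2, 4:
  L_0(t) = (t - 4) / -2
  L_1(t) = (t - 2) / 2
Then g(t) = -5·L_0(t) - 9·L_1(t).
Expanding and collecting terms gives g(t) = -2t - 1.
Evaluating at t = 5: g(5) = -11.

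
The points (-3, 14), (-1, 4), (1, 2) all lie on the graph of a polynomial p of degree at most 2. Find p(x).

Using the Lagrange interpolation formula with nodes -3, -1, 1:
  L_0(x) = (x + 1)(x - 1) / 8
  L_1(x) = (x + 3)(x - 1) / -4
  L_2(x) = (x + 3)(x + 1) / 8
Then p(x) = 14·L_0(x) + 4·L_1(x) + 2·L_2(x).
Expanding and collecting terms gives p(x) = x^2 - x + 2.
Check: p(-1) = 4. ✓

p(x) = x^2 - x + 2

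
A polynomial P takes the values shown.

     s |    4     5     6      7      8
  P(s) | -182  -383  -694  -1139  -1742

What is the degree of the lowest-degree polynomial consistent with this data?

3

Forward differences of the values at s = 4, 5, 6, 7, 8:
  P  : -182  -383  -694  -1139  -1742
  Δ  : -201  -311  -445  -603
  Δ^2: -110  -134  -158
  Δ^3: -24  -24
  Δ^4: 0
The third differences are constant (-24) and nonzero, while all higher differences vanish, so the minimal degree is 3.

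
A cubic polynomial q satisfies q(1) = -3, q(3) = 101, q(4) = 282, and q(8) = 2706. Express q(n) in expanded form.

Using the Lagrange interpolation formula with nodes 1, 3, 4, 8:
  L_0(n) = (n - 3)(n - 4)(n - 8) / -42
  L_1(n) = (n - 1)(n - 4)(n - 8) / 10
  L_2(n) = (n - 1)(n - 3)(n - 8) / -12
  L_3(n) = (n - 1)(n - 3)(n - 4) / 140
Then q(n) = -3·L_0(n) + 101·L_1(n) + 282·L_2(n) + 2706·L_3(n).
Expanding and collecting terms gives q(n) = 6n^3 - 5n^2 - 6n + 2.
Check: q(4) = 282. ✓

q(n) = 6n^3 - 5n^2 - 6n + 2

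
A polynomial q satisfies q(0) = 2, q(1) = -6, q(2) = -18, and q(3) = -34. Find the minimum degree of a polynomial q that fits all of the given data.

2

Forward differences of the values at t = 0, 1, 2, 3:
  q  : 2  -6  -18  -34
  Δ  : -8  -12  -16
  Δ^2: -4  -4
  Δ^3: 0
The second differences are constant (-4) and nonzero, while all higher differences vanish, so the minimal degree is 2.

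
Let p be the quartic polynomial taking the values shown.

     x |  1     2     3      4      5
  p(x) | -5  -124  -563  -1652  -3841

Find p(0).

Write p(x) = ax^4 + bx^3 + cx^2 + dx + e. Substituting each data point gives a linear system:
  a + b + c + d + e = -5
  16a + 8b + 4c + 2d + e = -124
  81a + 27b + 9c + 3d + e = -563
  256a + 64b + 16c + 4d + e = -1652
  625a + 125b + 25c + 5d + e = -3841
Solving the system yields a = -5, b = -5, c = -5, d = 6, e = 4.
So p(x) = -5x^4 - 5x^3 - 5x^2 + 6x + 4.
Then p(0) = 4.

4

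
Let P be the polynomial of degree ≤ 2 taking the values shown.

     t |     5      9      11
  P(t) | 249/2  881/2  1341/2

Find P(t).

Write P(t) = at^2 + bt + c. Substituting each data point gives a linear system:
  25a + 5b + c = 249/2
  81a + 9b + c = 881/2
  121a + 11b + c = 1341/2
Solving the system yields a = 6, b = -5, c = -1/2.
So P(t) = 6t^2 - 5t - 1/2.
Check: P(9) = 881/2. ✓

P(t) = 6t^2 - 5t - 1/2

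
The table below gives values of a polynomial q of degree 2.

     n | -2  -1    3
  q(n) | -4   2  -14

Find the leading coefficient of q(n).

Write q(n) = an^2 + bn + c. Substituting each data point gives a linear system:
  4a - 2b + c = -4
  a - b + c = 2
  9a + 3b + c = -14
Solving the system yields a = -2, b = 0, c = 4.
So q(n) = -2n² + 4.
The leading coefficient is -2.

-2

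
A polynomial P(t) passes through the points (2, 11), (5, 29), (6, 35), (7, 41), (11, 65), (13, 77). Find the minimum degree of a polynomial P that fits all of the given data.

Divided differences on the nodes 2, 5, 6, 7, 11, 13:
  order 0: 11  29  35  41  65  77
  order 1: 6  6  6  6  6
  order 2: 0  0  0  0
  order 3: 0  0  0
  order 4: 0  0
  order 5: 0
The order-1 divided differences are all 6 (nonzero) and every higher order vanishes, so the data lies on a polynomial of degree exactly 1.

1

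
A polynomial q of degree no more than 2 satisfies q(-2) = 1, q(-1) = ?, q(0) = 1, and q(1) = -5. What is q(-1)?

The 3 known points determine the degree-2 polynomial uniquely.
Write q(u) = au^2 + bu + c. Substituting each data point gives a linear system:
  4a - 2b + c = 1
  c = 1
  a + b + c = -5
Solving the system yields a = -2, b = -4, c = 1.
So q(u) = -2u^2 - 4u + 1.
Then q(-1) = 3.

3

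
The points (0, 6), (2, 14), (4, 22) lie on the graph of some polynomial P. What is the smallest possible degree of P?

Forward differences of the values at n = 0, 2, 4:
  P  : 6  14  22
  Δ  : 8  8
  Δ^2: 0
The first differences are constant (8) and nonzero, while all higher differences vanish, so the minimal degree is 1.

1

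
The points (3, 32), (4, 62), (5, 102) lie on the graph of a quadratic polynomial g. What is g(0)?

2

Write g(n) = an^2 + bn + c. Substituting each data point gives a linear system:
  9a + 3b + c = 32
  16a + 4b + c = 62
  25a + 5b + c = 102
Solving the system yields a = 5, b = -5, c = 2.
So g(n) = 5n^2 - 5n + 2.
Then g(0) = 2.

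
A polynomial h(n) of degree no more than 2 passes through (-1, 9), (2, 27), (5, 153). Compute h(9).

Write h(n) = an^2 + bn + c. Substituting each data point gives a linear system:
  a - b + c = 9
  4a + 2b + c = 27
  25a + 5b + c = 153
Solving the system yields a = 6, b = 0, c = 3.
So h(n) = 6n^2 + 3.
Then h(9) = 489.

489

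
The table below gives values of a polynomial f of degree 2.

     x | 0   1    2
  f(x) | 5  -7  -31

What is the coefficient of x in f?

Write f(x) = ax^2 + bx + c. Substituting each data point gives a linear system:
  c = 5
  a + b + c = -7
  4a + 2b + c = -31
Solving the system yields a = -6, b = -6, c = 5.
So f(x) = -6x² - 6x + 5.
The coefficient of x is -6.

-6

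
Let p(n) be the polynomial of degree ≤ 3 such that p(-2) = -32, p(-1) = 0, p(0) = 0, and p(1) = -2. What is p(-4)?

Write p(n) = an^3 + bn^2 + cn + d. Substituting each data point gives a linear system:
  -8a + 4b - 2c + d = -32
  -a + b - c + d = 0
  d = 0
  a + b + c + d = -2
Solving the system yields a = 5, b = -1, c = -6, d = 0.
So p(n) = 5n³ - n² - 6n.
Then p(-4) = -312.

-312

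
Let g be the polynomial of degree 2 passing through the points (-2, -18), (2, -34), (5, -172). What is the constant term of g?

-2

Write g(n) = an^2 + bn + c. Substituting each data point gives a linear system:
  4a - 2b + c = -18
  4a + 2b + c = -34
  25a + 5b + c = -172
Solving the system yields a = -6, b = -4, c = -2.
So g(n) = -6n² - 4n - 2.
The constant term is -2.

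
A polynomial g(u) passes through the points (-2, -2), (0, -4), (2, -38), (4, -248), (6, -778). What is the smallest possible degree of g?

3

Forward differences of the values at u = -2, 0, 2, 4, 6:
  g  : -2  -4  -38  -248  -778
  Δ  : -2  -34  -210  -530
  Δ^2: -32  -176  -320
  Δ^3: -144  -144
  Δ^4: 0
The third differences are constant (-144) and nonzero, while all higher differences vanish, so the minimal degree is 3.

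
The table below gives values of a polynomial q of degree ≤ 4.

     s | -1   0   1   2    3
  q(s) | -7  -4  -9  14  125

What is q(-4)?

Write q(s) = as^4 + bs^3 + cs^2 + ds + e. Substituting each data point gives a linear system:
  a - b + c - d + e = -7
  e = -4
  a + b + c + d + e = -9
  16a + 8b + 4c + 2d + e = 14
  81a + 27b + 9c + 3d + e = 125
Solving the system yields a = 1, b = 4, c = -5, d = -5, e = -4.
So q(s) = s^4 + 4s^3 - 5s^2 - 5s - 4.
Then q(-4) = -64.

-64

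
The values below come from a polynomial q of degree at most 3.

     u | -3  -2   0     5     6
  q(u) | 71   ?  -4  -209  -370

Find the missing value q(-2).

22

The 4 known points determine the degree-3 polynomial uniquely.
Write q(u) = au^3 + bu^2 + cu + d. Substituting each data point gives a linear system:
  -27a + 9b - 3c + d = 71
  d = -4
  125a + 25b + 5c + d = -209
  216a + 36b + 6c + d = -370
Solving the system yields a = -2, b = 2, c = -1, d = -4.
So q(u) = -2u^3 + 2u^2 - u - 4.
Then q(-2) = 22.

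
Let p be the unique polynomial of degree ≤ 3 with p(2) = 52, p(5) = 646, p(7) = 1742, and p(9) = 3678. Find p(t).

p(t) = 5t^3 + 3t + 6

Write p(t) = at^3 + bt^2 + ct + d. Substituting each data point gives a linear system:
  8a + 4b + 2c + d = 52
  125a + 25b + 5c + d = 646
  343a + 49b + 7c + d = 1742
  729a + 81b + 9c + d = 3678
Solving the system yields a = 5, b = 0, c = 3, d = 6.
So p(t) = 5t^3 + 3t + 6.
Check: p(9) = 3678. ✓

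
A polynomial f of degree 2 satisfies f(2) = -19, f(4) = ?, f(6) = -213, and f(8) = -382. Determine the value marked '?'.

-92

The 3 known points determine the degree-2 polynomial uniquely.
Write f(s) = as^2 + bs + c. Substituting each data point gives a linear system:
  4a + 2b + c = -19
  36a + 6b + c = -213
  64a + 8b + c = -382
Solving the system yields a = -6, b = -1/2, c = 6.
So f(s) = -6s² - (1/2)s + 6.
Then f(4) = -92.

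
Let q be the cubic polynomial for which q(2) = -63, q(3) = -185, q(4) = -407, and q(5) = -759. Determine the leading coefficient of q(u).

Write q(u) = au^3 + bu^2 + cu + d. Substituting each data point gives a linear system:
  8a + 4b + 2c + d = -63
  27a + 9b + 3c + d = -185
  64a + 16b + 4c + d = -407
  125a + 25b + 5c + d = -759
Solving the system yields a = -5, b = -5, c = -2, d = 1.
So q(u) = -5u^3 - 5u^2 - 2u + 1.
The leading coefficient is -5.

-5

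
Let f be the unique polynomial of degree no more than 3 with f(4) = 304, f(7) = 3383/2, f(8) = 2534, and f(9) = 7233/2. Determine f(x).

f(x) = 5x^3 - (5/2)x - 6

Write f(x) = ax^3 + bx^2 + cx + d. Substituting each data point gives a linear system:
  64a + 16b + 4c + d = 304
  343a + 49b + 7c + d = 3383/2
  512a + 64b + 8c + d = 2534
  729a + 81b + 9c + d = 7233/2
Solving the system yields a = 5, b = 0, c = -5/2, d = -6.
So f(x) = 5x^3 - (5/2)x - 6.
Check: f(8) = 2534. ✓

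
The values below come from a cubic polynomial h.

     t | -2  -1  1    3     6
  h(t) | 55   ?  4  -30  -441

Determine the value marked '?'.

14

The 4 known points determine the degree-3 polynomial uniquely.
Write h(t) = at^3 + bt^2 + ct + d. Substituting each data point gives a linear system:
  -8a + 4b - 2c + d = 55
  a + b + c + d = 4
  27a + 9b + 3c + d = -30
  216a + 36b + 6c + d = -441
Solving the system yields a = -3, b = 6, c = -2, d = 3.
So h(t) = -3t³ + 6t² - 2t + 3.
Then h(-1) = 14.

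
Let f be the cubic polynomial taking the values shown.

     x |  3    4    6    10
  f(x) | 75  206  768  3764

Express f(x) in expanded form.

Write f(x) = ax^3 + bx^2 + cx + d. Substituting each data point gives a linear system:
  27a + 9b + 3c + d = 75
  64a + 16b + 4c + d = 206
  216a + 36b + 6c + d = 768
  1000a + 100b + 10c + d = 3764
Solving the system yields a = 4, b = -2, c = -3, d = -6.
So f(x) = 4x^3 - 2x^2 - 3x - 6.
Check: f(3) = 75. ✓

f(x) = 4x^3 - 2x^2 - 3x - 6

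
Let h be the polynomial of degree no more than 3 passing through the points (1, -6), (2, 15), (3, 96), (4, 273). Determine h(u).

Write h(u) = au^3 + bu^2 + cu + d. Substituting each data point gives a linear system:
  a + b + c + d = -6
  8a + 4b + 2c + d = 15
  27a + 9b + 3c + d = 96
  64a + 16b + 4c + d = 273
Solving the system yields a = 6, b = -6, c = -3, d = -3.
So h(u) = 6u^3 - 6u^2 - 3u - 3.
Check: h(1) = -6. ✓

h(u) = 6u^3 - 6u^2 - 3u - 3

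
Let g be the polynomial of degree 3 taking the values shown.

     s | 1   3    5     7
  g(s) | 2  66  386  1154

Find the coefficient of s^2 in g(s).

-4

Write g(s) = as^3 + bs^2 + cs + d. Substituting each data point gives a linear system:
  a + b + c + d = 2
  27a + 9b + 3c + d = 66
  125a + 25b + 5c + d = 386
  343a + 49b + 7c + d = 1154
Solving the system yields a = 4, b = -4, c = -4, d = 6.
So g(s) = 4s³ - 4s² - 4s + 6.
The coefficient of s^2 is -4.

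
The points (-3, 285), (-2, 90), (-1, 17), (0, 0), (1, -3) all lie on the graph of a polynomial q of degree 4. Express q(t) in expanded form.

q(t) = t^4 - 5t^3 + 6t^2 - 5t

Write q(t) = at^4 + bt^3 + ct^2 + dt + e. Substituting each data point gives a linear system:
  81a - 27b + 9c - 3d + e = 285
  16a - 8b + 4c - 2d + e = 90
  a - b + c - d + e = 17
  e = 0
  a + b + c + d + e = -3
Solving the system yields a = 1, b = -5, c = 6, d = -5, e = 0.
So q(t) = t⁴ - 5t³ + 6t² - 5t.
Check: q(-3) = 285. ✓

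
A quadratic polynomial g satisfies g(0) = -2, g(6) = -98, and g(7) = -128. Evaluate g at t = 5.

Using the Lagrange interpolation formula with nodes 0, 6, 7:
  L_0(t) = (t - 6)(t - 7) / 42
  L_1(t) = t(t - 7) / -6
  L_2(t) = t(t - 6) / 7
Then g(t) = -2·L_0(t) - 98·L_1(t) - 128·L_2(t).
Expanding and collecting terms gives g(t) = -2t^2 - 4t - 2.
Evaluating at t = 5: g(5) = -72.

-72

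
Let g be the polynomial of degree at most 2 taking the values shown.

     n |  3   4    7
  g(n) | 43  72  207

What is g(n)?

Write g(n) = an^2 + bn + c. Substituting each data point gives a linear system:
  9a + 3b + c = 43
  16a + 4b + c = 72
  49a + 7b + c = 207
Solving the system yields a = 4, b = 1, c = 4.
So g(n) = 4n^2 + n + 4.
Check: g(7) = 207. ✓

g(n) = 4n^2 + n + 4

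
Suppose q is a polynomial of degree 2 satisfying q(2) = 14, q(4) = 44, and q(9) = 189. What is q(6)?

Using the Lagrange interpolation formula with nodes 2, 4, 9:
  L_0(x) = (x - 4)(x - 9) / 14
  L_1(x) = (x - 2)(x - 9) / -10
  L_2(x) = (x - 2)(x - 4) / 35
Then q(x) = 14·L_0(x) + 44·L_1(x) + 189·L_2(x).
Expanding and collecting terms gives q(x) = 2x^2 + 3x.
Evaluating at x = 6: q(6) = 90.

90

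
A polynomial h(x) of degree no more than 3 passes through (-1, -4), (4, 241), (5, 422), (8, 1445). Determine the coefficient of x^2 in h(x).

Write h(x) = ax^3 + bx^2 + cx + d. Substituting each data point gives a linear system:
  -a + b - c + d = -4
  64a + 16b + 4c + d = 241
  125a + 25b + 5c + d = 422
  512a + 64b + 8c + d = 1445
Solving the system yields a = 2, b = 6, c = 5, d = -3.
So h(x) = 2x^3 + 6x^2 + 5x - 3.
The coefficient of x^2 is 6.

6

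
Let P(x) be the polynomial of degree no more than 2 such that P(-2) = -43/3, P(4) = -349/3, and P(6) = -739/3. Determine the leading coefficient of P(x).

Write P(x) = ax^2 + bx + c. Substituting each data point gives a linear system:
  4a - 2b + c = -43/3
  16a + 4b + c = -349/3
  36a + 6b + c = -739/3
Solving the system yields a = -6, b = -5, c = -1/3.
So P(x) = -6x² - 5x - 1/3.
The leading coefficient is -6.

-6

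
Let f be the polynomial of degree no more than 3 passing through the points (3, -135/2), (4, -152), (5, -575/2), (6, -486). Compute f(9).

Using the Lagrange interpolation formula with nodes 3, 4, 5, 6:
  L_0(u) = (u - 4)(u - 5)(u - 6) / -6
  L_1(u) = (u - 3)(u - 5)(u - 6) / 2
  L_2(u) = (u - 3)(u - 4)(u - 6) / -2
  L_3(u) = (u - 3)(u - 4)(u - 5) / 6
Then f(u) = -135/2·L_0(u) - 152·L_1(u) - 575/2·L_2(u) - 486·L_3(u).
Expanding and collecting terms gives f(u) = -2u³ - (3/2)u².
Evaluating at u = 9: f(9) = -3159/2.

-3159/2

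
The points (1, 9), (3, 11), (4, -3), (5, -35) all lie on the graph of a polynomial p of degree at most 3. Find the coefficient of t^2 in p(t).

Write p(t) = at^3 + bt^2 + ct + d. Substituting each data point gives a linear system:
  a + b + c + d = 9
  27a + 9b + 3c + d = 11
  64a + 16b + 4c + d = -3
  125a + 25b + 5c + d = -35
Solving the system yields a = -1, b = 3, c = 2, d = 5.
So p(t) = -t^3 + 3t^2 + 2t + 5.
The coefficient of t^2 is 3.

3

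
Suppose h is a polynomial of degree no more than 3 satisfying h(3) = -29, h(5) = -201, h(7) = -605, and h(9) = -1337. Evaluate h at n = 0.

4

Write h(n) = an^3 + bn^2 + cn + d. Substituting each data point gives a linear system:
  27a + 9b + 3c + d = -29
  125a + 25b + 5c + d = -201
  343a + 49b + 7c + d = -605
  729a + 81b + 9c + d = -1337
Solving the system yields a = -2, b = 1, c = 4, d = 4.
So h(n) = -2n^3 + n^2 + 4n + 4.
Then h(0) = 4.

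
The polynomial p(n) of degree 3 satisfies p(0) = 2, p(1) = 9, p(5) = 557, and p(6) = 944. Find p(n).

Write p(n) = an^3 + bn^2 + cn + d. Substituting each data point gives a linear system:
  d = 2
  a + b + c + d = 9
  125a + 25b + 5c + d = 557
  216a + 36b + 6c + d = 944
Solving the system yields a = 4, b = 2, c = 1, d = 2.
So p(n) = 4n³ + 2n² + n + 2.
Check: p(0) = 2. ✓

p(n) = 4n^3 + 2n^2 + n + 2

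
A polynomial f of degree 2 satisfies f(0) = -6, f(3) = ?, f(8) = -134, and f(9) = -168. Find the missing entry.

The 3 known points determine the degree-2 polynomial uniquely.
Write f(s) = as^2 + bs + c. Substituting each data point gives a linear system:
  c = -6
  64a + 8b + c = -134
  81a + 9b + c = -168
Solving the system yields a = -2, b = 0, c = -6.
So f(s) = -2s^2 - 6.
Then f(3) = -24.

-24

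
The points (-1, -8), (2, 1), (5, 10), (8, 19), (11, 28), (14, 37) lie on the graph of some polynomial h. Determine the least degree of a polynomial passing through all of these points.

1

Forward differences of the values at t = -1, 2, 5, 8, 11, 14:
  h  : -8  1  10  19  28  37
  Δ  : 9  9  9  9  9
  Δ^2: 0  0  0  0
  Δ^3: 0  0  0
  Δ^4: 0  0
  Δ^5: 0
The first differences are constant (9) and nonzero, while all higher differences vanish, so the minimal degree is 1.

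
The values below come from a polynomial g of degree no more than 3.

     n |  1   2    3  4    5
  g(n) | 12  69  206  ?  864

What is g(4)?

The 4 known points determine the degree-3 polynomial uniquely.
Write g(n) = an^3 + bn^2 + cn + d. Substituting each data point gives a linear system:
  a + b + c + d = 12
  8a + 4b + 2c + d = 69
  27a + 9b + 3c + d = 206
  125a + 25b + 5c + d = 864
Solving the system yields a = 6, b = 4, c = 3, d = -1.
So g(n) = 6n^3 + 4n^2 + 3n - 1.
Then g(4) = 459.

459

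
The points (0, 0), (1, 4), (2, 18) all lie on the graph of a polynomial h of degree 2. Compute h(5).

120

Using the Lagrange interpolation formula with nodes 0, 1, 2:
  L_0(u) = (u - 1)(u - 2) / 2
  L_1(u) = u(u - 2) / -1
  L_2(u) = u(u - 1) / 2
Then h(u) = 0·L_0(u) + 4·L_1(u) + 18·L_2(u).
Expanding and collecting terms gives h(u) = 5u² - u.
Evaluating at u = 5: h(5) = 120.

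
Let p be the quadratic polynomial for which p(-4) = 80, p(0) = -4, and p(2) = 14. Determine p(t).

Using the Lagrange interpolation formula with nodes -4, 0, 2:
  L_0(t) = t(t - 2) / 24
  L_1(t) = (t + 4)(t - 2) / -8
  L_2(t) = (t + 4)t / 12
Then p(t) = 80·L_0(t) - 4·L_1(t) + 14·L_2(t).
Expanding and collecting terms gives p(t) = 5t^2 - t - 4.
Check: p(-4) = 80. ✓

p(t) = 5t^2 - t - 4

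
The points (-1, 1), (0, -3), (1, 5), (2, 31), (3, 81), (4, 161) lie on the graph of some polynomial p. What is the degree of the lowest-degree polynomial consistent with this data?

3

Forward differences of the values at s = -1, 0, 1, 2, 3, 4:
  p  : 1  -3  5  31  81  161
  Δ  : -4  8  26  50  80
  Δ^2: 12  18  24  30
  Δ^3: 6  6  6
  Δ^4: 0  0
  Δ^5: 0
The third differences are constant (6) and nonzero, while all higher differences vanish, so the minimal degree is 3.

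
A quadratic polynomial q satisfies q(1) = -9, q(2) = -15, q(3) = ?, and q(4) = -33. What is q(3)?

-23

On equispaced nodes a degree-2 polynomial has vanishing third forward difference, so
  - q(1) + 3·q(2) - 3·q(3) + q(4) = 0.
Substituting the known values and solving for q(3):
  -3·q(3) = 69
  q(3) = -23.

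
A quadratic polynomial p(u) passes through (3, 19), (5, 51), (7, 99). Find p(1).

3

Using the Lagrange interpolation formula with nodes 3, 5, 7:
  L_0(u) = (u - 5)(u - 7) / 8
  L_1(u) = (u - 3)(u - 7) / -4
  L_2(u) = (u - 3)(u - 5) / 8
Then p(u) = 19·L_0(u) + 51·L_1(u) + 99·L_2(u).
Expanding and collecting terms gives p(u) = 2u² + 1.
Evaluating at u = 1: p(1) = 3.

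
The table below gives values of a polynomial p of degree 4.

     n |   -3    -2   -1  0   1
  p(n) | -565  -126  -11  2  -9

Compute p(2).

Forward differences of the values at n = -3, -2, -1, 0, 1:
  p  : -565  -126  -11  2  -9
  Δ  : 439  115  13  -11
  Δ^2: -324  -102  -24
  Δ^3: 222  78
  Δ^4: -144
The fourth differences are constant, confirming degree 4.
Interpolating (Newton forward form) and evaluating at n = 2 gives p(2) = -110.

-110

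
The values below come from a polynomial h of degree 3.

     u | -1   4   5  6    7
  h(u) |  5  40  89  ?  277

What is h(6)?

The 4 known points determine the degree-3 polynomial uniquely.
Write h(u) = au^3 + bu^2 + cu + d. Substituting each data point gives a linear system:
  -a + b - c + d = 5
  64a + 16b + 4c + d = 40
  125a + 25b + 5c + d = 89
  343a + 49b + 7c + d = 277
Solving the system yields a = 1, b = -1, c = -3, d = 4.
So h(u) = u^3 - u^2 - 3u + 4.
Then h(6) = 166.

166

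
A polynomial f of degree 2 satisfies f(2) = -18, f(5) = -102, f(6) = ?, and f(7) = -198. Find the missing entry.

The 3 known points determine the degree-2 polynomial uniquely.
Write f(t) = at^2 + bt + c. Substituting each data point gives a linear system:
  4a + 2b + c = -18
  25a + 5b + c = -102
  49a + 7b + c = -198
Solving the system yields a = -4, b = 0, c = -2.
So f(t) = -4t² - 2.
Then f(6) = -146.

-146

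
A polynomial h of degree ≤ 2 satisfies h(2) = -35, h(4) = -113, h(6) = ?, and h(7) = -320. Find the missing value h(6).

The 3 known points determine the degree-2 polynomial uniquely.
Write h(u) = au^2 + bu + c. Substituting each data point gives a linear system:
  4a + 2b + c = -35
  16a + 4b + c = -113
  49a + 7b + c = -320
Solving the system yields a = -6, b = -3, c = -5.
So h(u) = -6u² - 3u - 5.
Then h(6) = -239.

-239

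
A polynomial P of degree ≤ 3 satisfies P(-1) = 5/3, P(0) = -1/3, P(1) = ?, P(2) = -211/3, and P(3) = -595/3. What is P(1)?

-43/3

On equispaced nodes a degree-3 polynomial has vanishing fourth forward difference, so
  P(-1) - 4·P(0) + 6·P(1) - 4·P(2) + P(3) = 0.
Substituting the known values and solving for P(1):
  6·P(1) = -86
  P(1) = -43/3.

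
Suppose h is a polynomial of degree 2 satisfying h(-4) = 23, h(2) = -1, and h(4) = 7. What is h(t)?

h(t) = t^2 - 2t - 1

Using the Lagrange interpolation formula with nodes -4, 2, 4:
  L_0(t) = (t - 2)(t - 4) / 48
  L_1(t) = (t + 4)(t - 4) / -12
  L_2(t) = (t + 4)(t - 2) / 16
Then h(t) = 23·L_0(t) - 1·L_1(t) + 7·L_2(t).
Expanding and collecting terms gives h(t) = t^2 - 2t - 1.
Check: h(-4) = 23. ✓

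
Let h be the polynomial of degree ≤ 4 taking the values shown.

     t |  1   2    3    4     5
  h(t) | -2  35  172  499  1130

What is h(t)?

Write h(t) = at^4 + bt^3 + ct^2 + dt + e. Substituting each data point gives a linear system:
  a + b + c + d + e = -2
  16a + 8b + 4c + 2d + e = 35
  81a + 27b + 9c + 3d + e = 172
  256a + 64b + 16c + 4d + e = 499
  625a + 125b + 25c + 5d + e = 1130
Solving the system yields a = 1, b = 5, c = -5, d = 2, e = -5.
So h(t) = t^4 + 5t^3 - 5t^2 + 2t - 5.
Check: h(4) = 499. ✓

h(t) = t^4 + 5t^3 - 5t^2 + 2t - 5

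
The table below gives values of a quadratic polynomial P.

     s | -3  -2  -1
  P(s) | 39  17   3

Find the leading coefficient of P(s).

4

Write P(s) = as^2 + bs + c. Substituting each data point gives a linear system:
  9a - 3b + c = 39
  4a - 2b + c = 17
  a - b + c = 3
Solving the system yields a = 4, b = -2, c = -3.
So P(s) = 4s^2 - 2s - 3.
The leading coefficient is 4.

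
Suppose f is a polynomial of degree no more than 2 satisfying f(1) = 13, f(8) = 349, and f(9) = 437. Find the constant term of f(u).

5

Write f(u) = au^2 + bu + c. Substituting each data point gives a linear system:
  a + b + c = 13
  64a + 8b + c = 349
  81a + 9b + c = 437
Solving the system yields a = 5, b = 3, c = 5.
So f(u) = 5u² + 3u + 5.
The constant term is 5.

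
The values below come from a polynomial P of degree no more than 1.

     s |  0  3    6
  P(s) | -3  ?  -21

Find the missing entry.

-12

The 2 known points determine the degree-1 polynomial uniquely.
Write P(s) = as + b. Substituting each data point gives a linear system:
  b = -3
  6a + b = -21
Solving the system yields a = -3, b = -3.
So P(s) = -3s - 3.
Then P(3) = -12.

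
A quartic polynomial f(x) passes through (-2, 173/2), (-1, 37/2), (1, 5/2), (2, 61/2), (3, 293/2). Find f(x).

f(x) = 2x^4 - 2x^3 + 6x^2 - 6x + 5/2

Write f(x) = ax^4 + bx^3 + cx^2 + dx + e. Substituting each data point gives a linear system:
  16a - 8b + 4c - 2d + e = 173/2
  a - b + c - d + e = 37/2
  a + b + c + d + e = 5/2
  16a + 8b + 4c + 2d + e = 61/2
  81a + 27b + 9c + 3d + e = 293/2
Solving the system yields a = 2, b = -2, c = 6, d = -6, e = 5/2.
So f(x) = 2x^4 - 2x^3 + 6x^2 - 6x + 5/2.
Check: f(-2) = 173/2. ✓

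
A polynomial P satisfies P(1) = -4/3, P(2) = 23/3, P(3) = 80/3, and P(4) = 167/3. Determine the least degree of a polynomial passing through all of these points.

2

Forward differences of the values at n = 1, 2, 3, 4:
  P  : -4/3  23/3  80/3  167/3
  Δ  : 9  19  29
  Δ^2: 10  10
  Δ^3: 0
The second differences are constant (10) and nonzero, while all higher differences vanish, so the minimal degree is 2.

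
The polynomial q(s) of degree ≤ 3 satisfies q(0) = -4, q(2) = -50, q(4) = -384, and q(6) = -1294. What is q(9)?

Write q(s) = as^3 + bs^2 + cs + d. Substituting each data point gives a linear system:
  d = -4
  8a + 4b + 2c + d = -50
  64a + 16b + 4c + d = -384
  216a + 36b + 6c + d = -1294
Solving the system yields a = -6, b = 0, c = 1, d = -4.
So q(s) = -6s^3 + s - 4.
Then q(9) = -4369.

-4369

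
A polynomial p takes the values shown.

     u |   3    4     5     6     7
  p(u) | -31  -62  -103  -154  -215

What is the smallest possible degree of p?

Forward differences of the values at u = 3, 4, 5, 6, 7:
  p  : -31  -62  -103  -154  -215
  Δ  : -31  -41  -51  -61
  Δ^2: -10  -10  -10
  Δ^3: 0  0
  Δ^4: 0
The second differences are constant (-10) and nonzero, while all higher differences vanish, so the minimal degree is 2.

2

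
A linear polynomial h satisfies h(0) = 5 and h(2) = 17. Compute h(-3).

Using the Lagrange interpolation formula with nodes 0, 2:
  L_0(s) = (s - 2) / -2
  L_1(s) = s / 2
Then h(s) = 5·L_0(s) + 17·L_1(s).
Expanding and collecting terms gives h(s) = 6s + 5.
Evaluating at s = -3: h(-3) = -13.

-13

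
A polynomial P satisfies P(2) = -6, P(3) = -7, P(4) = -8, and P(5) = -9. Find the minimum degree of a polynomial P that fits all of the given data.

Forward differences of the values at t = 2, 3, 4, 5:
  P  : -6  -7  -8  -9
  Δ  : -1  -1  -1
  Δ^2: 0  0
  Δ^3: 0
The first differences are constant (-1) and nonzero, while all higher differences vanish, so the minimal degree is 1.

1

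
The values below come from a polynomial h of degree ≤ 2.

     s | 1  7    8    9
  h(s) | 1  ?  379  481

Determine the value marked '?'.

289

The 3 known points determine the degree-2 polynomial uniquely.
Write h(s) = as^2 + bs + c. Substituting each data point gives a linear system:
  a + b + c = 1
  64a + 8b + c = 379
  81a + 9b + c = 481
Solving the system yields a = 6, b = 0, c = -5.
So h(s) = 6s^2 - 5.
Then h(7) = 289.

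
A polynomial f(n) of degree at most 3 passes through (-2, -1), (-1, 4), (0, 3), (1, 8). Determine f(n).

Using the Lagrange interpolation formula with nodes -2, -1, 0, 1:
  L_0(n) = (n + 1)n(n - 1) / -6
  L_1(n) = (n + 2)n(n - 1) / 2
  L_2(n) = (n + 2)(n + 1)(n - 1) / -2
  L_3(n) = (n + 2)(n + 1)n / 6
Then f(n) = -1·L_0(n) + 4·L_1(n) + 3·L_2(n) + 8·L_3(n).
Expanding and collecting terms gives f(n) = 2n^3 + 3n^2 + 3.
Check: f(0) = 3. ✓

f(n) = 2n^3 + 3n^2 + 3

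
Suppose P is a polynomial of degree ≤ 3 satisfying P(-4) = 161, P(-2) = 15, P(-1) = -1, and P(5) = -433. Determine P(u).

Using the Lagrange interpolation formula with nodes -4, -2, -1, 5:
  L_0(u) = (u + 2)(u + 1)(u - 5) / -54
  L_1(u) = (u + 4)(u + 1)(u - 5) / 14
  L_2(u) = (u + 4)(u + 2)(u - 5) / -18
  L_3(u) = (u + 4)(u + 2)(u + 1) / 378
Then P(u) = 161·L_0(u) + 15·L_1(u) - 1·L_2(u) - 433·L_3(u).
Expanding and collecting terms gives P(u) = -3u³ - 2u² - u - 3.
Check: P(-4) = 161. ✓

P(u) = -3u^3 - 2u^2 - u - 3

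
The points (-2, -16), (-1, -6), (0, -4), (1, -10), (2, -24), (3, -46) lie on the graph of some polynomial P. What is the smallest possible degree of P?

Forward differences of the values at u = -2, -1, 0, 1, 2, 3:
  P  : -16  -6  -4  -10  -24  -46
  Δ  : 10  2  -6  -14  -22
  Δ^2: -8  -8  -8  -8
  Δ^3: 0  0  0
  Δ^4: 0  0
  Δ^5: 0
The second differences are constant (-8) and nonzero, while all higher differences vanish, so the minimal degree is 2.

2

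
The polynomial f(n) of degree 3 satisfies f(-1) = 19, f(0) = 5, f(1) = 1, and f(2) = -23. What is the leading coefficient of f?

Write f(n) = an^3 + bn^2 + cn + d. Substituting each data point gives a linear system:
  -a + b - c + d = 19
  d = 5
  a + b + c + d = 1
  8a + 4b + 2c + d = -23
Solving the system yields a = -5, b = 5, c = -4, d = 5.
So f(n) = -5n^3 + 5n^2 - 4n + 5.
The leading coefficient is -5.

-5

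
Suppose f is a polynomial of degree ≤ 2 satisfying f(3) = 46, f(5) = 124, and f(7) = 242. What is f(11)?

598

Using the Lagrange interpolation formula with nodes 3, 5, 7:
  L_0(s) = (s - 5)(s - 7) / 8
  L_1(s) = (s - 3)(s - 7) / -4
  L_2(s) = (s - 3)(s - 5) / 8
Then f(s) = 46·L_0(s) + 124·L_1(s) + 242·L_2(s).
Expanding and collecting terms gives f(s) = 5s² - s + 4.
Evaluating at s = 11: f(11) = 598.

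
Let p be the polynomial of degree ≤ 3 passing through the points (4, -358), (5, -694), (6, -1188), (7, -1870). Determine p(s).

p(s) = -5s^3 - 4s^2 + 5s + 6

Write p(s) = as^3 + bs^2 + cs + d. Substituting each data point gives a linear system:
  64a + 16b + 4c + d = -358
  125a + 25b + 5c + d = -694
  216a + 36b + 6c + d = -1188
  343a + 49b + 7c + d = -1870
Solving the system yields a = -5, b = -4, c = 5, d = 6.
So p(s) = -5s^3 - 4s^2 + 5s + 6.
Check: p(6) = -1188. ✓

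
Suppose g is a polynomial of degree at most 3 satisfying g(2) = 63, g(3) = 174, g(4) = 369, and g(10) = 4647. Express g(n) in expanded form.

g(n) = 4n^3 + 6n^2 + 5n - 3

Write g(n) = an^3 + bn^2 + cn + d. Substituting each data point gives a linear system:
  8a + 4b + 2c + d = 63
  27a + 9b + 3c + d = 174
  64a + 16b + 4c + d = 369
  1000a + 100b + 10c + d = 4647
Solving the system yields a = 4, b = 6, c = 5, d = -3.
So g(n) = 4n^3 + 6n^2 + 5n - 3.
Check: g(4) = 369. ✓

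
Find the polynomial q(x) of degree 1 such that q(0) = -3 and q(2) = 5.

q(x) = 4x - 3

Write q(x) = ax + b. Substituting each data point gives a linear system:
  b = -3
  2a + b = 5
Solving the system yields a = 4, b = -3.
So q(x) = 4x - 3.
Check: q(2) = 5. ✓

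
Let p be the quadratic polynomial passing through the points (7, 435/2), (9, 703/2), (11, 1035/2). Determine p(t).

Using the Lagrange interpolation formula with nodes 7, 9, 11:
  L_0(t) = (t - 9)(t - 11) / 8
  L_1(t) = (t - 7)(t - 11) / -4
  L_2(t) = (t - 7)(t - 9) / 8
Then p(t) = 435/2·L_0(t) + 703/2·L_1(t) + 1035/2·L_2(t).
Expanding and collecting terms gives p(t) = 4t^2 + 3t + 1/2.
Check: p(7) = 435/2. ✓

p(t) = 4t^2 + 3t + 1/2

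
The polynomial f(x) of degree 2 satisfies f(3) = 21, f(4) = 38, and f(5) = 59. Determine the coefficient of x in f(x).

Write f(x) = ax^2 + bx + c. Substituting each data point gives a linear system:
  9a + 3b + c = 21
  16a + 4b + c = 38
  25a + 5b + c = 59
Solving the system yields a = 2, b = 3, c = -6.
So f(x) = 2x² + 3x - 6.
The coefficient of x is 3.

3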